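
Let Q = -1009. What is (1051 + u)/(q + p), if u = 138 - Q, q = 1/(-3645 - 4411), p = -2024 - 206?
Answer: -17707088/17964881 ≈ -0.98565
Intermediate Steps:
p = -2230
q = -1/8056 (q = 1/(-8056) = -1/8056 ≈ -0.00012413)
u = 1147 (u = 138 - 1*(-1009) = 138 + 1009 = 1147)
(1051 + u)/(q + p) = (1051 + 1147)/(-1/8056 - 2230) = 2198/(-17964881/8056) = 2198*(-8056/17964881) = -17707088/17964881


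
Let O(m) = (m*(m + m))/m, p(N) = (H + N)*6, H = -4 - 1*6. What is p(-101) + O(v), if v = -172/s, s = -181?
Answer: -120202/181 ≈ -664.10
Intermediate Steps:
H = -10 (H = -4 - 6 = -10)
v = 172/181 (v = -172/(-181) = -172*(-1/181) = 172/181 ≈ 0.95028)
p(N) = -60 + 6*N (p(N) = (-10 + N)*6 = -60 + 6*N)
O(m) = 2*m (O(m) = (m*(2*m))/m = (2*m²)/m = 2*m)
p(-101) + O(v) = (-60 + 6*(-101)) + 2*(172/181) = (-60 - 606) + 344/181 = -666 + 344/181 = -120202/181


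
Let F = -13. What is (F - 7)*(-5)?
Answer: 100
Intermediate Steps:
(F - 7)*(-5) = (-13 - 7)*(-5) = -20*(-5) = 100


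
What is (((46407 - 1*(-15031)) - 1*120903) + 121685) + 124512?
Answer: 186732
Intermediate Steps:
(((46407 - 1*(-15031)) - 1*120903) + 121685) + 124512 = (((46407 + 15031) - 120903) + 121685) + 124512 = ((61438 - 120903) + 121685) + 124512 = (-59465 + 121685) + 124512 = 62220 + 124512 = 186732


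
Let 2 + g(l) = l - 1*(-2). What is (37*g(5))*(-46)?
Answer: -8510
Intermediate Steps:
g(l) = l (g(l) = -2 + (l - 1*(-2)) = -2 + (l + 2) = -2 + (2 + l) = l)
(37*g(5))*(-46) = (37*5)*(-46) = 185*(-46) = -8510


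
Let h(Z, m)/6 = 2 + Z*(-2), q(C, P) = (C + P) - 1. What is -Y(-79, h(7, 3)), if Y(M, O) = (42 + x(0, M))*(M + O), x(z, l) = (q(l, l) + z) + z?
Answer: -17667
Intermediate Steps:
q(C, P) = -1 + C + P
x(z, l) = -1 + 2*l + 2*z (x(z, l) = ((-1 + l + l) + z) + z = ((-1 + 2*l) + z) + z = (-1 + z + 2*l) + z = -1 + 2*l + 2*z)
h(Z, m) = 12 - 12*Z (h(Z, m) = 6*(2 + Z*(-2)) = 6*(2 - 2*Z) = 12 - 12*Z)
Y(M, O) = (41 + 2*M)*(M + O) (Y(M, O) = (42 + (-1 + 2*M + 2*0))*(M + O) = (42 + (-1 + 2*M + 0))*(M + O) = (42 + (-1 + 2*M))*(M + O) = (41 + 2*M)*(M + O))
-Y(-79, h(7, 3)) = -(2*(-79)**2 + 41*(-79) + 41*(12 - 12*7) + 2*(-79)*(12 - 12*7)) = -(2*6241 - 3239 + 41*(12 - 84) + 2*(-79)*(12 - 84)) = -(12482 - 3239 + 41*(-72) + 2*(-79)*(-72)) = -(12482 - 3239 - 2952 + 11376) = -1*17667 = -17667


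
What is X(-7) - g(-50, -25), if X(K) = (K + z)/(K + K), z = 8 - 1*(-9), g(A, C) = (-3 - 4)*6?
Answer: 289/7 ≈ 41.286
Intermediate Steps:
g(A, C) = -42 (g(A, C) = -7*6 = -42)
z = 17 (z = 8 + 9 = 17)
X(K) = (17 + K)/(2*K) (X(K) = (K + 17)/(K + K) = (17 + K)/((2*K)) = (17 + K)*(1/(2*K)) = (17 + K)/(2*K))
X(-7) - g(-50, -25) = (½)*(17 - 7)/(-7) - 1*(-42) = (½)*(-⅐)*10 + 42 = -5/7 + 42 = 289/7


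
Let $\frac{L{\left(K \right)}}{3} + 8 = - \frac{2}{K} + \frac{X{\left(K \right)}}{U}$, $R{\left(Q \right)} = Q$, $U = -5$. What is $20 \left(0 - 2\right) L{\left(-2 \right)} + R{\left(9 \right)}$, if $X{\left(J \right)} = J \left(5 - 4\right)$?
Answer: $801$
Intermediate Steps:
$X{\left(J \right)} = J$ ($X{\left(J \right)} = J 1 = J$)
$L{\left(K \right)} = -24 - \frac{6}{K} - \frac{3 K}{5}$ ($L{\left(K \right)} = -24 + 3 \left(- \frac{2}{K} + \frac{K}{-5}\right) = -24 + 3 \left(- \frac{2}{K} + K \left(- \frac{1}{5}\right)\right) = -24 + 3 \left(- \frac{2}{K} - \frac{K}{5}\right) = -24 - \left(\frac{6}{K} + \frac{3 K}{5}\right) = -24 - \frac{6}{K} - \frac{3 K}{5}$)
$20 \left(0 - 2\right) L{\left(-2 \right)} + R{\left(9 \right)} = 20 \left(0 - 2\right) \left(-24 - \frac{6}{-2} - - \frac{6}{5}\right) + 9 = 20 \left(-2\right) \left(-24 - -3 + \frac{6}{5}\right) + 9 = - 40 \left(-24 + 3 + \frac{6}{5}\right) + 9 = \left(-40\right) \left(- \frac{99}{5}\right) + 9 = 792 + 9 = 801$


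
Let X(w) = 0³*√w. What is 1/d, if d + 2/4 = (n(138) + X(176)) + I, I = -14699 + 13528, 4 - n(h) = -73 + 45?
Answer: -2/2279 ≈ -0.00087758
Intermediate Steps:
n(h) = 32 (n(h) = 4 - (-73 + 45) = 4 - 1*(-28) = 4 + 28 = 32)
I = -1171
X(w) = 0 (X(w) = 0*√w = 0)
d = -2279/2 (d = -½ + ((32 + 0) - 1171) = -½ + (32 - 1171) = -½ - 1139 = -2279/2 ≈ -1139.5)
1/d = 1/(-2279/2) = -2/2279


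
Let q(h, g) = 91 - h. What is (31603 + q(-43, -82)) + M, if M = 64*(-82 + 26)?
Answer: 28153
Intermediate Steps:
M = -3584 (M = 64*(-56) = -3584)
(31603 + q(-43, -82)) + M = (31603 + (91 - 1*(-43))) - 3584 = (31603 + (91 + 43)) - 3584 = (31603 + 134) - 3584 = 31737 - 3584 = 28153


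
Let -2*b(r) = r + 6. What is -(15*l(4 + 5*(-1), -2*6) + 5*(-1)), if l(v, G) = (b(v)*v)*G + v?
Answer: 470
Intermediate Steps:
b(r) = -3 - r/2 (b(r) = -(r + 6)/2 = -(6 + r)/2 = -3 - r/2)
l(v, G) = v + G*v*(-3 - v/2) (l(v, G) = ((-3 - v/2)*v)*G + v = (v*(-3 - v/2))*G + v = G*v*(-3 - v/2) + v = v + G*v*(-3 - v/2))
-(15*l(4 + 5*(-1), -2*6) + 5*(-1)) = -(15*(-(4 + 5*(-1))*(-2 + (-2*6)*(6 + (4 + 5*(-1))))/2) + 5*(-1)) = -(15*(-(4 - 5)*(-2 - 12*(6 + (4 - 5)))/2) - 5) = -(15*(-½*(-1)*(-2 - 12*(6 - 1))) - 5) = -(15*(-½*(-1)*(-2 - 12*5)) - 5) = -(15*(-½*(-1)*(-2 - 60)) - 5) = -(15*(-½*(-1)*(-62)) - 5) = -(15*(-31) - 5) = -(-465 - 5) = -1*(-470) = 470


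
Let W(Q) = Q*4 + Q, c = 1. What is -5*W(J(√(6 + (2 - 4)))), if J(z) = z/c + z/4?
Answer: -125/2 ≈ -62.500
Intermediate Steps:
J(z) = 5*z/4 (J(z) = z/1 + z/4 = z*1 + z*(¼) = z + z/4 = 5*z/4)
W(Q) = 5*Q (W(Q) = 4*Q + Q = 5*Q)
-5*W(J(√(6 + (2 - 4)))) = -25*5*√(6 + (2 - 4))/4 = -25*5*√(6 - 2)/4 = -25*5*√4/4 = -25*(5/4)*2 = -25*5/2 = -5*25/2 = -125/2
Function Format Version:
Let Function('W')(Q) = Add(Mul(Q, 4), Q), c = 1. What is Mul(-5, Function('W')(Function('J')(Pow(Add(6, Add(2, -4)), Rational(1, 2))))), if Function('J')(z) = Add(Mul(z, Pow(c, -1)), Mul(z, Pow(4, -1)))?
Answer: Rational(-125, 2) ≈ -62.500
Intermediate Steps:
Function('J')(z) = Mul(Rational(5, 4), z) (Function('J')(z) = Add(Mul(z, Pow(1, -1)), Mul(z, Pow(4, -1))) = Add(Mul(z, 1), Mul(z, Rational(1, 4))) = Add(z, Mul(Rational(1, 4), z)) = Mul(Rational(5, 4), z))
Function('W')(Q) = Mul(5, Q) (Function('W')(Q) = Add(Mul(4, Q), Q) = Mul(5, Q))
Mul(-5, Function('W')(Function('J')(Pow(Add(6, Add(2, -4)), Rational(1, 2))))) = Mul(-5, Mul(5, Mul(Rational(5, 4), Pow(Add(6, Add(2, -4)), Rational(1, 2))))) = Mul(-5, Mul(5, Mul(Rational(5, 4), Pow(Add(6, -2), Rational(1, 2))))) = Mul(-5, Mul(5, Mul(Rational(5, 4), Pow(4, Rational(1, 2))))) = Mul(-5, Mul(5, Mul(Rational(5, 4), 2))) = Mul(-5, Mul(5, Rational(5, 2))) = Mul(-5, Rational(25, 2)) = Rational(-125, 2)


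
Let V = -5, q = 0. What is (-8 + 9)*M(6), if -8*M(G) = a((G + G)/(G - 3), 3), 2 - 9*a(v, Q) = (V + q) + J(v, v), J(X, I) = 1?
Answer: -1/12 ≈ -0.083333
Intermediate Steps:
a(v, Q) = ⅔ (a(v, Q) = 2/9 - ((-5 + 0) + 1)/9 = 2/9 - (-5 + 1)/9 = 2/9 - ⅑*(-4) = 2/9 + 4/9 = ⅔)
M(G) = -1/12 (M(G) = -⅛*⅔ = -1/12)
(-8 + 9)*M(6) = (-8 + 9)*(-1/12) = 1*(-1/12) = -1/12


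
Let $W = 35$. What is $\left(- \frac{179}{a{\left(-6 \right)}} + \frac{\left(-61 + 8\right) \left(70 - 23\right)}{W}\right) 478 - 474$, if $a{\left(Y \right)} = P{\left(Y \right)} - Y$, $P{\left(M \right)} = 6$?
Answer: $- \frac{8741063}{210} \approx -41624.0$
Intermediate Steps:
$a{\left(Y \right)} = 6 - Y$
$\left(- \frac{179}{a{\left(-6 \right)}} + \frac{\left(-61 + 8\right) \left(70 - 23\right)}{W}\right) 478 - 474 = \left(- \frac{179}{6 - -6} + \frac{\left(-61 + 8\right) \left(70 - 23\right)}{35}\right) 478 - 474 = \left(- \frac{179}{6 + 6} + \left(-53\right) 47 \cdot \frac{1}{35}\right) 478 - 474 = \left(- \frac{179}{12} - \frac{2491}{35}\right) 478 - 474 = \left(- \frac{36157}{420}\right) 478 - 474 = - \frac{8641523}{210} - 474 = - \frac{8741063}{210}$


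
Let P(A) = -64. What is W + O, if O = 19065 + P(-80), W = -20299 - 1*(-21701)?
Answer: 20403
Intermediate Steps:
W = 1402 (W = -20299 + 21701 = 1402)
O = 19001 (O = 19065 - 64 = 19001)
W + O = 1402 + 19001 = 20403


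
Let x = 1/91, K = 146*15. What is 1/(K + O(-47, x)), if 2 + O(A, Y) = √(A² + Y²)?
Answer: 9059414/19812851467 - 91*√18292730/39625702934 ≈ 0.00044743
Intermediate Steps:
K = 2190
x = 1/91 ≈ 0.010989
O(A, Y) = -2 + √(A² + Y²)
1/(K + O(-47, x)) = 1/(2190 + (-2 + √((-47)² + (1/91)²))) = 1/(2190 + (-2 + √(2209 + 1/8281))) = 1/(2190 + (-2 + √(18292730/8281))) = 1/(2190 + (-2 + √18292730/91)) = 1/(2188 + √18292730/91)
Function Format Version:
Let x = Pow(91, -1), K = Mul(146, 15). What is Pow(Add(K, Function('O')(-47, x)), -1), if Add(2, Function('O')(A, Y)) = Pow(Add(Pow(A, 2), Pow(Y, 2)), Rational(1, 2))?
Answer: Add(Rational(9059414, 19812851467), Mul(Rational(-91, 39625702934), Pow(18292730, Rational(1, 2)))) ≈ 0.00044743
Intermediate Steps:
K = 2190
x = Rational(1, 91) ≈ 0.010989
Function('O')(A, Y) = Add(-2, Pow(Add(Pow(A, 2), Pow(Y, 2)), Rational(1, 2)))
Pow(Add(K, Function('O')(-47, x)), -1) = Pow(Add(2190, Add(-2, Pow(Add(Pow(-47, 2), Pow(Rational(1, 91), 2)), Rational(1, 2)))), -1) = Pow(Add(2190, Add(-2, Pow(Add(2209, Rational(1, 8281)), Rational(1, 2)))), -1) = Pow(Add(2190, Add(-2, Pow(Rational(18292730, 8281), Rational(1, 2)))), -1) = Pow(Add(2190, Add(-2, Mul(Rational(1, 91), Pow(18292730, Rational(1, 2))))), -1) = Pow(Add(2188, Mul(Rational(1, 91), Pow(18292730, Rational(1, 2)))), -1)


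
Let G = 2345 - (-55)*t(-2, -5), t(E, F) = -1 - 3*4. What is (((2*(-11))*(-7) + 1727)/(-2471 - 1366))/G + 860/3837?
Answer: 1399919/6254310 ≈ 0.22383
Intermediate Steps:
t(E, F) = -13 (t(E, F) = -1 - 12 = -13)
G = 1630 (G = 2345 - (-55)*(-13) = 2345 - 1*715 = 2345 - 715 = 1630)
(((2*(-11))*(-7) + 1727)/(-2471 - 1366))/G + 860/3837 = (((2*(-11))*(-7) + 1727)/(-2471 - 1366))/1630 + 860/3837 = ((-22*(-7) + 1727)/(-3837))*(1/1630) + 860*(1/3837) = ((154 + 1727)*(-1/3837))*(1/1630) + 860/3837 = (1881*(-1/3837))*(1/1630) + 860/3837 = -627/1279*1/1630 + 860/3837 = -627/2084770 + 860/3837 = 1399919/6254310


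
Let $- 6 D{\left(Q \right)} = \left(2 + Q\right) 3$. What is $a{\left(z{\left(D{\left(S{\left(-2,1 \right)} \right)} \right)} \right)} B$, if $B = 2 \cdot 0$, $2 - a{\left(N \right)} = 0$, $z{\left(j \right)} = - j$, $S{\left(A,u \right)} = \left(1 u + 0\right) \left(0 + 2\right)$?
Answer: $0$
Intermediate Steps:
$S{\left(A,u \right)} = 2 u$ ($S{\left(A,u \right)} = \left(u + 0\right) 2 = u 2 = 2 u$)
$D{\left(Q \right)} = -1 - \frac{Q}{2}$ ($D{\left(Q \right)} = - \frac{\left(2 + Q\right) 3}{6} = - \frac{6 + 3 Q}{6} = -1 - \frac{Q}{2}$)
$a{\left(N \right)} = 2$ ($a{\left(N \right)} = 2 - 0 = 2 + 0 = 2$)
$B = 0$
$a{\left(z{\left(D{\left(S{\left(-2,1 \right)} \right)} \right)} \right)} B = 2 \cdot 0 = 0$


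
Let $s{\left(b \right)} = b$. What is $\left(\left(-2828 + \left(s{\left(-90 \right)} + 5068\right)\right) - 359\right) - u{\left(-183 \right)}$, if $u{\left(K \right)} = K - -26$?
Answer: $1948$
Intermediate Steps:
$u{\left(K \right)} = 26 + K$ ($u{\left(K \right)} = K + 26 = 26 + K$)
$\left(\left(-2828 + \left(s{\left(-90 \right)} + 5068\right)\right) - 359\right) - u{\left(-183 \right)} = \left(\left(-2828 + \left(-90 + 5068\right)\right) - 359\right) - \left(26 - 183\right) = \left(\left(-2828 + 4978\right) - 359\right) - -157 = \left(2150 - 359\right) + 157 = 1791 + 157 = 1948$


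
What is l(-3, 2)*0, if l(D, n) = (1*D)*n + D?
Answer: 0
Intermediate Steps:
l(D, n) = D + D*n (l(D, n) = D*n + D = D + D*n)
l(-3, 2)*0 = -3*(1 + 2)*0 = -3*3*0 = -9*0 = 0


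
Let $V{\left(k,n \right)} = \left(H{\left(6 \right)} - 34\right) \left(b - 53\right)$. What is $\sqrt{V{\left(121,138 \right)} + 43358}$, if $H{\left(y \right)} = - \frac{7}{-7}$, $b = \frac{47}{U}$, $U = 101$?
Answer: $\frac{28 \sqrt{586709}}{101} \approx 212.35$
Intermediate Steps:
$b = \frac{47}{101} \approx 0.46535$
$H{\left(y \right)} = 1$ ($H{\left(y \right)} = \left(-7\right) \left(- \frac{1}{7}\right) = 1$)
$V{\left(k,n \right)} = \frac{175098}{101}$ ($V{\left(k,n \right)} = \left(1 - 34\right) \left(\frac{47}{101} - 53\right) = \left(-33\right) \left(- \frac{5306}{101}\right) = \frac{175098}{101}$)
$\sqrt{V{\left(121,138 \right)} + 43358} = \sqrt{\frac{175098}{101} + 43358} = \sqrt{\frac{4554256}{101}} = \frac{28 \sqrt{586709}}{101}$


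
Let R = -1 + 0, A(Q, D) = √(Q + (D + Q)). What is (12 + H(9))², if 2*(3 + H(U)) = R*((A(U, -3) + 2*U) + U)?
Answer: (9 + √15)²/4 ≈ 41.428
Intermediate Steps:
A(Q, D) = √(D + 2*Q)
R = -1
H(U) = -3 - 3*U/2 - √(-3 + 2*U)/2 (H(U) = -3 + (-((√(-3 + 2*U) + 2*U) + U))/2 = -3 + (-(√(-3 + 2*U) + 3*U))/2 = -3 + (-√(-3 + 2*U) - 3*U)/2 = -3 + (-3*U/2 - √(-3 + 2*U)/2) = -3 - 3*U/2 - √(-3 + 2*U)/2)
(12 + H(9))² = (12 + (-3 - 3/2*9 - √(-3 + 2*9)/2))² = (12 + (-3 - 27/2 - √(-3 + 18)/2))² = (12 + (-3 - 27/2 - √15/2))² = (12 + (-33/2 - √15/2))² = (-9/2 - √15/2)²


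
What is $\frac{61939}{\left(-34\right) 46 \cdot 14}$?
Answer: $- \frac{2693}{952} \approx -2.8288$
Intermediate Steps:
$\frac{61939}{\left(-34\right) 46 \cdot 14} = \frac{61939}{\left(-1564\right) 14} = \frac{61939}{-21896} = 61939 \left(- \frac{1}{21896}\right) = - \frac{2693}{952}$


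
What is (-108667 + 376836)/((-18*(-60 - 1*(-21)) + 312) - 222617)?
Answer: -268169/221603 ≈ -1.2101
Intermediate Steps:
(-108667 + 376836)/((-18*(-60 - 1*(-21)) + 312) - 222617) = 268169/((-18*(-60 + 21) + 312) - 222617) = 268169/((-18*(-39) + 312) - 222617) = 268169/((702 + 312) - 222617) = 268169/(1014 - 222617) = 268169/(-221603) = 268169*(-1/221603) = -268169/221603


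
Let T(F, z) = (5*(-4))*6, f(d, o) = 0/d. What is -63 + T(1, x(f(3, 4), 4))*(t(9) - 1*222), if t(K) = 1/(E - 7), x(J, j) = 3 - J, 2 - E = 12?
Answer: 451929/17 ≈ 26584.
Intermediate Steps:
f(d, o) = 0
E = -10 (E = 2 - 1*12 = 2 - 12 = -10)
t(K) = -1/17 (t(K) = 1/(-10 - 7) = 1/(-17) = -1/17)
T(F, z) = -120 (T(F, z) = -20*6 = -120)
-63 + T(1, x(f(3, 4), 4))*(t(9) - 1*222) = -63 - 120*(-1/17 - 1*222) = -63 - 120*(-1/17 - 222) = -63 - 120*(-3775/17) = -63 + 453000/17 = 451929/17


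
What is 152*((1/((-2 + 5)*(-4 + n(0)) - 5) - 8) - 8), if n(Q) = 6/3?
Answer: -26904/11 ≈ -2445.8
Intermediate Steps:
n(Q) = 2 (n(Q) = 6*(⅓) = 2)
152*((1/((-2 + 5)*(-4 + n(0)) - 5) - 8) - 8) = 152*((1/((-2 + 5)*(-4 + 2) - 5) - 8) - 8) = 152*((1/(3*(-2) - 5) - 8) - 8) = 152*((1/(-6 - 5) - 8) - 8) = 152*((1/(-11) - 8) - 8) = 152*((-1/11 - 8) - 8) = 152*(-89/11 - 8) = 152*(-177/11) = -26904/11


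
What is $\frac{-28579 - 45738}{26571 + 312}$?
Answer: $- \frac{74317}{26883} \approx -2.7645$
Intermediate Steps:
$\frac{-28579 - 45738}{26571 + 312} = - \frac{74317}{26883}$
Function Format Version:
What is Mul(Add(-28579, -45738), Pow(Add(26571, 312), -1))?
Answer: Rational(-74317, 26883) ≈ -2.7645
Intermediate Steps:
Mul(Add(-28579, -45738), Pow(Add(26571, 312), -1)) = Mul(-74317, Pow(26883, -1)) = Mul(-74317, Rational(1, 26883)) = Rational(-74317, 26883)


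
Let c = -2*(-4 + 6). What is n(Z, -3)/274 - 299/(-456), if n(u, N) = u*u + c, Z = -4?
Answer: 43699/62472 ≈ 0.69950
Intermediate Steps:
c = -4 (c = -2*2 = -4)
n(u, N) = -4 + u² (n(u, N) = u*u - 4 = u² - 4 = -4 + u²)
n(Z, -3)/274 - 299/(-456) = (-4 + (-4)²)/274 - 299/(-456) = (-4 + 16)*(1/274) - 299*(-1/456) = 12*(1/274) + 299/456 = 6/137 + 299/456 = 43699/62472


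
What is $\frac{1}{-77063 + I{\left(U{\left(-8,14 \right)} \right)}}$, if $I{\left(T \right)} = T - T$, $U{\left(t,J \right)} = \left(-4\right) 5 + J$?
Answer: $- \frac{1}{77063} \approx -1.2976 \cdot 10^{-5}$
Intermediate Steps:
$U{\left(t,J \right)} = -20 + J$
$I{\left(T \right)} = 0$
$\frac{1}{-77063 + I{\left(U{\left(-8,14 \right)} \right)}} = \frac{1}{-77063 + 0} = \frac{1}{-77063} = - \frac{1}{77063}$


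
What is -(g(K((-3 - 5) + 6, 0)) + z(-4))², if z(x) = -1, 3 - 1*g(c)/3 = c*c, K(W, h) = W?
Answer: -16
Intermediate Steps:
g(c) = 9 - 3*c² (g(c) = 9 - 3*c*c = 9 - 3*c²)
-(g(K((-3 - 5) + 6, 0)) + z(-4))² = -((9 - 3*((-3 - 5) + 6)²) - 1)² = -((9 - 3*(-8 + 6)²) - 1)² = -((9 - 3*(-2)²) - 1)² = -((9 - 3*4) - 1)² = -((9 - 12) - 1)² = -(-3 - 1)² = -1*(-4)² = -1*16 = -16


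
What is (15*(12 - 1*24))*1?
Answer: -180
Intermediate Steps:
(15*(12 - 1*24))*1 = (15*(12 - 24))*1 = (15*(-12))*1 = -180*1 = -180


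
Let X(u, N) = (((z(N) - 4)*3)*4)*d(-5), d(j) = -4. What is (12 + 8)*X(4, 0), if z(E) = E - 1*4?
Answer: 7680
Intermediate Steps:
z(E) = -4 + E (z(E) = E - 4 = -4 + E)
X(u, N) = 384 - 48*N (X(u, N) = ((((-4 + N) - 4)*3)*4)*(-4) = (((-8 + N)*3)*4)*(-4) = ((-24 + 3*N)*4)*(-4) = (-96 + 12*N)*(-4) = 384 - 48*N)
(12 + 8)*X(4, 0) = (12 + 8)*(384 - 48*0) = 20*(384 + 0) = 20*384 = 7680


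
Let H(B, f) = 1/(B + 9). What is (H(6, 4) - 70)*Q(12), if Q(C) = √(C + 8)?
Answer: -2098*√5/15 ≈ -312.75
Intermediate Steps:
Q(C) = √(8 + C)
H(B, f) = 1/(9 + B)
(H(6, 4) - 70)*Q(12) = (1/(9 + 6) - 70)*√(8 + 12) = (1/15 - 70)*√20 = (1/15 - 70)*(2*√5) = -2098*√5/15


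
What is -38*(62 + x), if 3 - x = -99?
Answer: -6232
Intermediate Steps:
x = 102 (x = 3 - 1*(-99) = 3 + 99 = 102)
-38*(62 + x) = -38*(62 + 102) = -38*164 = -6232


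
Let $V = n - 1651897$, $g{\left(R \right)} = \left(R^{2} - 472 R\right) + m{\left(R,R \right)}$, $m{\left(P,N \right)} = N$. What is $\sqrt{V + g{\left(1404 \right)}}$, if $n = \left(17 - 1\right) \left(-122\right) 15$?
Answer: $i \sqrt{371245} \approx 609.3 i$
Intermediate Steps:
$g{\left(R \right)} = R^{2} - 471 R$ ($g{\left(R \right)} = \left(R^{2} - 472 R\right) + R = R^{2} - 471 R$)
$n = -29280$ ($n = \left(17 - 1\right) \left(-122\right) 15 = 16 \left(-122\right) 15 = \left(-1952\right) 15 = -29280$)
$V = -1681177$ ($V = -29280 - 1651897 = -1681177$)
$\sqrt{V + g{\left(1404 \right)}} = \sqrt{-1681177 + 1404 \left(-471 + 1404\right)} = \sqrt{-1681177 + 1404 \cdot 933} = \sqrt{-1681177 + 1309932} = \sqrt{-371245} = i \sqrt{371245}$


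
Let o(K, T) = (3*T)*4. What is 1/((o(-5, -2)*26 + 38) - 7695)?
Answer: -1/8281 ≈ -0.00012076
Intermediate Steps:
o(K, T) = 12*T
1/((o(-5, -2)*26 + 38) - 7695) = 1/(((12*(-2))*26 + 38) - 7695) = 1/((-24*26 + 38) - 7695) = 1/((-624 + 38) - 7695) = 1/(-586 - 7695) = 1/(-8281) = -1/8281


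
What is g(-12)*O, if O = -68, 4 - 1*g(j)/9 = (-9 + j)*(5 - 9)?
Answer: 48960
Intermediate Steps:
g(j) = -288 + 36*j (g(j) = 36 - 9*(-9 + j)*(5 - 9) = 36 - 9*(-9 + j)*(-4) = 36 - 9*(36 - 4*j) = 36 + (-324 + 36*j) = -288 + 36*j)
g(-12)*O = (-288 + 36*(-12))*(-68) = (-288 - 432)*(-68) = -720*(-68) = 48960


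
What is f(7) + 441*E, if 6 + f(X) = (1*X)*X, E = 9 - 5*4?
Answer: -4808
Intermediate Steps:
E = -11 (E = 9 - 20 = -11)
f(X) = -6 + X² (f(X) = -6 + (1*X)*X = -6 + X*X = -6 + X²)
f(7) + 441*E = (-6 + 7²) + 441*(-11) = (-6 + 49) - 4851 = 43 - 4851 = -4808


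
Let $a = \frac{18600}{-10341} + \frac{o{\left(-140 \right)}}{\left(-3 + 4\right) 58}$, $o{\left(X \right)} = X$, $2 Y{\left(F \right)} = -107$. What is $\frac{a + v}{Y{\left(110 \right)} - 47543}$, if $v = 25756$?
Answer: $- \frac{5148451876}{9515777859} \approx -0.54104$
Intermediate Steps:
$Y{\left(F \right)} = - \frac{107}{2}$ ($Y{\left(F \right)} = \frac{1}{2} \left(-107\right) = - \frac{107}{2}$)
$a = - \frac{421090}{99963}$ ($a = \frac{18600}{-10341} - \frac{140}{\left(-3 + 4\right) 58} = 18600 \left(- \frac{1}{10341}\right) - \frac{140}{1 \cdot 58} = - \frac{6200}{3447} - \frac{140}{58} = - \frac{6200}{3447} - \frac{70}{29} = - \frac{421090}{99963} \approx -4.2125$)
$\frac{a + v}{Y{\left(110 \right)} - 47543} = \frac{- \frac{421090}{99963} + 25756}{- \frac{107}{2} - 47543} = \frac{2574225938}{99963 \left(- \frac{95193}{2}\right)} = \frac{2574225938}{99963} \left(- \frac{2}{95193}\right) = - \frac{5148451876}{9515777859}$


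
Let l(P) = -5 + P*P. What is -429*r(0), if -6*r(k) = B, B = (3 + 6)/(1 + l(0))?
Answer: -1287/8 ≈ -160.88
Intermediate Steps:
l(P) = -5 + P**2
B = -9/4 (B = (3 + 6)/(1 + (-5 + 0**2)) = 9/(1 + (-5 + 0)) = 9/(1 - 5) = 9/(-4) = 9*(-1/4) = -9/4 ≈ -2.2500)
r(k) = 3/8 (r(k) = -1/6*(-9/4) = 3/8)
-429*r(0) = -429*3/8 = -1287/8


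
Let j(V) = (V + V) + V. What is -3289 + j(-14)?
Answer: -3331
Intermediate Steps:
j(V) = 3*V (j(V) = 2*V + V = 3*V)
-3289 + j(-14) = -3289 + 3*(-14) = -3289 - 42 = -3331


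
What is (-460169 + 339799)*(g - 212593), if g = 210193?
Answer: 288888000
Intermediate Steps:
(-460169 + 339799)*(g - 212593) = (-460169 + 339799)*(210193 - 212593) = -120370*(-2400) = 288888000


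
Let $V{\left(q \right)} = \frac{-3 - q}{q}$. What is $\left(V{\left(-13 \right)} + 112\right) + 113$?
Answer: $\frac{2915}{13} \approx 224.23$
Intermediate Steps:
$V{\left(q \right)} = \frac{-3 - q}{q}$
$\left(V{\left(-13 \right)} + 112\right) + 113 = \left(\frac{-3 - -13}{-13} + 112\right) + 113 = \left(- \frac{-3 + 13}{13} + 112\right) + 113 = \left(\left(- \frac{1}{13}\right) 10 + 112\right) + 113 = \left(- \frac{10}{13} + 112\right) + 113 = \frac{1446}{13} + 113 = \frac{2915}{13}$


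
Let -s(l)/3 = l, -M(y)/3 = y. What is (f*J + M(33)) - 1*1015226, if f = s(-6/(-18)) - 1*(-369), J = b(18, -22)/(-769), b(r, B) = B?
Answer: -780776829/769 ≈ -1.0153e+6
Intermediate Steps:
M(y) = -3*y
s(l) = -3*l
J = 22/769 (J = -22/(-769) = -22*(-1/769) = 22/769 ≈ 0.028609)
f = 368 (f = -(-18)/(-18) - 1*(-369) = -(-18)*(-1)/18 + 369 = -3*⅓ + 369 = -1 + 369 = 368)
(f*J + M(33)) - 1*1015226 = (368*(22/769) - 3*33) - 1*1015226 = (8096/769 - 99) - 1015226 = -68035/769 - 1015226 = -780776829/769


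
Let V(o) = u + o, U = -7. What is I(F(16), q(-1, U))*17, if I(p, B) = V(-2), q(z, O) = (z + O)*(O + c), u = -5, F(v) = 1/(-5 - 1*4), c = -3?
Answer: -119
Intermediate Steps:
F(v) = -⅑ (F(v) = 1/(-5 - 4) = 1/(-9) = -⅑)
q(z, O) = (-3 + O)*(O + z) (q(z, O) = (z + O)*(O - 3) = (O + z)*(-3 + O) = (-3 + O)*(O + z))
V(o) = -5 + o
I(p, B) = -7 (I(p, B) = -5 - 2 = -7)
I(F(16), q(-1, U))*17 = -7*17 = -119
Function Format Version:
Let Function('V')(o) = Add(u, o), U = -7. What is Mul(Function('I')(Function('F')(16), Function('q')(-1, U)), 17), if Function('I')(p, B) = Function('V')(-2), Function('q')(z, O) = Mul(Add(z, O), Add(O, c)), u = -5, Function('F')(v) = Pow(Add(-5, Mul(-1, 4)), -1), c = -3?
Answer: -119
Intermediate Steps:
Function('F')(v) = Rational(-1, 9) (Function('F')(v) = Pow(Add(-5, -4), -1) = Pow(-9, -1) = Rational(-1, 9))
Function('q')(z, O) = Mul(Add(-3, O), Add(O, z)) (Function('q')(z, O) = Mul(Add(z, O), Add(O, -3)) = Mul(Add(O, z), Add(-3, O)) = Mul(Add(-3, O), Add(O, z)))
Function('V')(o) = Add(-5, o)
Function('I')(p, B) = -7 (Function('I')(p, B) = Add(-5, -2) = -7)
Mul(Function('I')(Function('F')(16), Function('q')(-1, U)), 17) = Mul(-7, 17) = -119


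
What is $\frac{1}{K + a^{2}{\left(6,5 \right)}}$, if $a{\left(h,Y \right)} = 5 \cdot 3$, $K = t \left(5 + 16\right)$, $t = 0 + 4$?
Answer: $\frac{1}{309} \approx 0.0032362$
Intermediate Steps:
$t = 4$
$K = 84$ ($K = 4 \left(5 + 16\right) = 4 \cdot 21 = 84$)
$a{\left(h,Y \right)} = 15$
$\frac{1}{K + a^{2}{\left(6,5 \right)}} = \frac{1}{84 + 15^{2}} = \frac{1}{84 + 225} = \frac{1}{309}$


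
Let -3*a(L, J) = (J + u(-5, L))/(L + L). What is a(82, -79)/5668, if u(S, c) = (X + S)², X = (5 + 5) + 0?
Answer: 9/464776 ≈ 1.9364e-5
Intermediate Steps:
X = 10 (X = 10 + 0 = 10)
u(S, c) = (10 + S)²
a(L, J) = -(25 + J)/(6*L) (a(L, J) = -(J + (10 - 5)²)/(3*(L + L)) = -(J + 5²)/(3*(2*L)) = -(J + 25)*1/(2*L)/3 = -(25 + J)*1/(2*L)/3 = -(25 + J)/(6*L))
a(82, -79)/5668 = ((⅙)*(-25 - 1*(-79))/82)/5668 = ((⅙)*(1/82)*(-25 + 79))*(1/5668) = ((⅙)*(1/82)*54)*(1/5668) = (9/82)*(1/5668) = 9/464776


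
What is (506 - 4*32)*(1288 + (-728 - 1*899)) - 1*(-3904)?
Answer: -124238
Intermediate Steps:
(506 - 4*32)*(1288 + (-728 - 1*899)) - 1*(-3904) = (506 - 128)*(1288 + (-728 - 899)) + 3904 = 378*(1288 - 1627) + 3904 = 378*(-339) + 3904 = -128142 + 3904 = -124238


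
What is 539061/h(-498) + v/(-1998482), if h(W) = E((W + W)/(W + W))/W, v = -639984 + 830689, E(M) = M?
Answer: -536497245480901/1998482 ≈ -2.6845e+8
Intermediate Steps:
v = 190705
h(W) = 1/W (h(W) = ((W + W)/(W + W))/W = ((2*W)/((2*W)))/W = ((2*W)*(1/(2*W)))/W = 1/W)
539061/h(-498) + v/(-1998482) = 539061/(1/(-498)) + 190705/(-1998482) = 539061/(-1/498) + 190705*(-1/1998482) = 539061*(-498) - 190705/1998482 = -268452378 - 190705/1998482 = -536497245480901/1998482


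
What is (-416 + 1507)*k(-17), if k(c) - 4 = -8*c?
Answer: 152740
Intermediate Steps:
k(c) = 4 - 8*c
(-416 + 1507)*k(-17) = (-416 + 1507)*(4 - 8*(-17)) = 1091*(4 + 136) = 1091*140 = 152740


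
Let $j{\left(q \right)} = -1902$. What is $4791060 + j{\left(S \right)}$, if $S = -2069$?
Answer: $4789158$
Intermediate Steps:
$4791060 + j{\left(S \right)} = 4791060 - 1902 = 4789158$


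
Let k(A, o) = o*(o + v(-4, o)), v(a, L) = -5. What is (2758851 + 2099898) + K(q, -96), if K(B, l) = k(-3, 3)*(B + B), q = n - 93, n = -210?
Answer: 4862385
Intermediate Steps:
q = -303 (q = -210 - 93 = -303)
k(A, o) = o*(-5 + o) (k(A, o) = o*(o - 5) = o*(-5 + o))
K(B, l) = -12*B (K(B, l) = (3*(-5 + 3))*(B + B) = (3*(-2))*(2*B) = -12*B)
(2758851 + 2099898) + K(q, -96) = (2758851 + 2099898) - 12*(-303) = 4858749 + 3636 = 4862385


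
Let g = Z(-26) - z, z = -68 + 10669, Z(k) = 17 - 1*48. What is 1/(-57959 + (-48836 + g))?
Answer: -1/117427 ≈ -8.5159e-6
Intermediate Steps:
Z(k) = -31 (Z(k) = 17 - 48 = -31)
z = 10601
g = -10632 (g = -31 - 1*10601 = -31 - 10601 = -10632)
1/(-57959 + (-48836 + g)) = 1/(-57959 + (-48836 - 10632)) = 1/(-57959 - 59468) = 1/(-117427) = -1/117427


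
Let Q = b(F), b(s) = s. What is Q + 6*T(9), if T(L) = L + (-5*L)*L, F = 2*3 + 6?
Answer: -2364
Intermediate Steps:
F = 12 (F = 6 + 6 = 12)
Q = 12
T(L) = L - 5*L²
Q + 6*T(9) = 12 + 6*(9*(1 - 5*9)) = 12 + 6*(9*(1 - 45)) = 12 + 6*(9*(-44)) = 12 + 6*(-396) = 12 - 2376 = -2364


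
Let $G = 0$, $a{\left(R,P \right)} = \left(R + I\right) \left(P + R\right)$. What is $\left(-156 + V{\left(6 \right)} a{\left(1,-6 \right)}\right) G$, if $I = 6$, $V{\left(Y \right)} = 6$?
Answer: $0$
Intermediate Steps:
$a{\left(R,P \right)} = \left(6 + R\right) \left(P + R\right)$ ($a{\left(R,P \right)} = \left(R + 6\right) \left(P + R\right) = \left(6 + R\right) \left(P + R\right)$)
$\left(-156 + V{\left(6 \right)} a{\left(1,-6 \right)}\right) G = \left(-156 + 6 \left(1^{2} + 6 \left(-6\right) + 6 \cdot 1 - 6\right)\right) 0 = \left(-156 + 6 \left(1 - 36 + 6 - 6\right)\right) 0 = \left(-156 + 6 \left(-35\right)\right) 0 = \left(-156 - 210\right) 0 = \left(-366\right) 0 = 0$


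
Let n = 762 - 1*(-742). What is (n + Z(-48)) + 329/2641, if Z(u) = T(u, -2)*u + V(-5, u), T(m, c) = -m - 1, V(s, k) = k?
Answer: -2112471/2641 ≈ -799.88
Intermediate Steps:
n = 1504 (n = 762 + 742 = 1504)
T(m, c) = -1 - m
Z(u) = u + u*(-1 - u) (Z(u) = (-1 - u)*u + u = u*(-1 - u) + u = u + u*(-1 - u))
(n + Z(-48)) + 329/2641 = (1504 - 1*(-48)²) + 329/2641 = (1504 - 1*2304) + 329*(1/2641) = (1504 - 2304) + 329/2641 = -800 + 329/2641 = -2112471/2641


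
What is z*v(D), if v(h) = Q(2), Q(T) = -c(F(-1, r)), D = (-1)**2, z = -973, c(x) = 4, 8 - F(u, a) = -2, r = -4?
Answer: 3892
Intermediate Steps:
F(u, a) = 10 (F(u, a) = 8 - 1*(-2) = 8 + 2 = 10)
D = 1
Q(T) = -4 (Q(T) = -1*4 = -4)
v(h) = -4
z*v(D) = -973*(-4) = 3892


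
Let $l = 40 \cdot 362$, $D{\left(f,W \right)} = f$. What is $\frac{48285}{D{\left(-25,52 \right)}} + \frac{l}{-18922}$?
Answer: $- \frac{91401077}{47305} \approx -1932.2$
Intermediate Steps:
$l = 14480$
$\frac{48285}{D{\left(-25,52 \right)}} + \frac{l}{-18922} = \frac{48285}{-25} + \frac{14480}{-18922} = 48285 \left(- \frac{1}{25}\right) + 14480 \left(- \frac{1}{18922}\right) = - \frac{9657}{5} - \frac{7240}{9461} = - \frac{91401077}{47305}$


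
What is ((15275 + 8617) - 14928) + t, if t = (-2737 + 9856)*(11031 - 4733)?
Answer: 44844426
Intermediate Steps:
t = 44835462 (t = 7119*6298 = 44835462)
((15275 + 8617) - 14928) + t = ((15275 + 8617) - 14928) + 44835462 = (23892 - 14928) + 44835462 = 8964 + 44835462 = 44844426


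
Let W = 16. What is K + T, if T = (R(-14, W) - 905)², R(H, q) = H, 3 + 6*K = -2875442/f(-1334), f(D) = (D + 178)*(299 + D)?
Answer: 3031447129769/3589380 ≈ 8.4456e+5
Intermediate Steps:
f(D) = (178 + D)*(299 + D)
K = -3232411/3589380 (K = -½ + (-2875442/(53222 + (-1334)² + 477*(-1334)))/6 = -½ + (-2875442/(53222 + 1779556 - 636318))/6 = -½ + (-2875442/1196460)/6 = -½ + (-2875442*1/1196460)/6 = -½ + (⅙)*(-1437721/598230) = -½ - 1437721/3589380 = -3232411/3589380 ≈ -0.90055)
T = 844561 (T = (-14 - 905)² = (-919)² = 844561)
K + T = -3232411/3589380 + 844561 = 3031447129769/3589380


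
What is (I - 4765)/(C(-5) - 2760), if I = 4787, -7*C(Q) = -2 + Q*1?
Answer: -22/2759 ≈ -0.0079739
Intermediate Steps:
C(Q) = 2/7 - Q/7 (C(Q) = -(-2 + Q*1)/7 = -(-2 + Q)/7 = 2/7 - Q/7)
(I - 4765)/(C(-5) - 2760) = (4787 - 4765)/((2/7 - ⅐*(-5)) - 2760) = 22/((2/7 + 5/7) - 2760) = 22/(1 - 2760) = 22/(-2759) = 22*(-1/2759) = -22/2759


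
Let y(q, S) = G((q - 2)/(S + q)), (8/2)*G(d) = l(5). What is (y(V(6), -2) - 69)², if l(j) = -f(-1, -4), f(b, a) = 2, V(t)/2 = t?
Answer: 19321/4 ≈ 4830.3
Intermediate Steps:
V(t) = 2*t
l(j) = -2 (l(j) = -1*2 = -2)
G(d) = -½ (G(d) = (¼)*(-2) = -½)
y(q, S) = -½
(y(V(6), -2) - 69)² = (-½ - 69)² = (-139/2)² = 19321/4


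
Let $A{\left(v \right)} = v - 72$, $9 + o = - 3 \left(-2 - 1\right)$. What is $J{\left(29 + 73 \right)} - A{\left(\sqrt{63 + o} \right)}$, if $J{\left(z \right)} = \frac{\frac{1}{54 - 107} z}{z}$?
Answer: $\frac{3815}{53} - 3 \sqrt{7} \approx 64.044$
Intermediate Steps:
$o = 0$ ($o = -9 - 3 \left(-2 - 1\right) = -9 - -9 = -9 + 9 = 0$)
$J{\left(z \right)} = - \frac{1}{53}$ ($J{\left(z \right)} = \frac{\frac{1}{54 - 107} z}{z} = \frac{\frac{1}{-53} z}{z} = \frac{\left(- \frac{1}{53}\right) z}{z} = - \frac{1}{53}$)
$A{\left(v \right)} = -72 + v$
$J{\left(29 + 73 \right)} - A{\left(\sqrt{63 + o} \right)} = - \frac{1}{53} - \left(-72 + \sqrt{63 + 0}\right) = - \frac{1}{53} - \left(-72 + \sqrt{63}\right) = - \frac{1}{53} - \left(-72 + 3 \sqrt{7}\right) = - \frac{1}{53} + \left(72 - 3 \sqrt{7}\right) = \frac{3815}{53} - 3 \sqrt{7}$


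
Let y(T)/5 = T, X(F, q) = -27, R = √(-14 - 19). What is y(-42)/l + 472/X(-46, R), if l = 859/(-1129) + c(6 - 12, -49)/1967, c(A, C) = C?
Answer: 93396707/373923 ≈ 249.78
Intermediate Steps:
R = I*√33 (R = √(-33) = I*√33 ≈ 5.7446*I)
l = -249282/317249 (l = 859/(-1129) - 49/1967 = 859*(-1/1129) - 49*1/1967 = -859/1129 - 7/281 = -249282/317249 ≈ -0.78576)
y(T) = 5*T
y(-42)/l + 472/X(-46, R) = (5*(-42))/(-249282/317249) + 472/(-27) = -210*(-317249/249282) + 472*(-1/27) = 11103715/41547 - 472/27 = 93396707/373923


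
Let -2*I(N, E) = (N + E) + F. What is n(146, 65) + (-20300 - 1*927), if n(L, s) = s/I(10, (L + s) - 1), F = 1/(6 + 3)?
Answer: -42051857/1981 ≈ -21228.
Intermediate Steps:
F = 1/9 ≈ 0.11111
I(N, E) = -1/18 - E/2 - N/2 (I(N, E) = -((N + E) + 1/9)/2 = -((E + N) + 1/9)/2 = -(1/9 + E + N)/2 = -1/18 - E/2 - N/2)
n(L, s) = s/(-41/9 - L/2 - s/2) (n(L, s) = s/(-1/18 - ((L + s) - 1)/2 - 1/2*10) = s/(-1/18 - (-1 + L + s)/2 - 5) = s/(-1/18 + (1/2 - L/2 - s/2) - 5) = s/(-41/9 - L/2 - s/2))
n(146, 65) + (-20300 - 1*927) = -18*65/(82 + 9*146 + 9*65) + (-20300 - 1*927) = -18*65/(82 + 1314 + 585) + (-20300 - 927) = -18*65/1981 - 21227 = -18*65*1/1981 - 21227 = -1170/1981 - 21227 = -42051857/1981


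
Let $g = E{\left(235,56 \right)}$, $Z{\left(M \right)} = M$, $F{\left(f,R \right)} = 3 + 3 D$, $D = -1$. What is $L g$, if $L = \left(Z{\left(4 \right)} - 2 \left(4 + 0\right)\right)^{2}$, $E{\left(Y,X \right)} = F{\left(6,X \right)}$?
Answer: $0$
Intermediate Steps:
$F{\left(f,R \right)} = 0$ ($F{\left(f,R \right)} = 3 + 3 \left(-1\right) = 3 - 3 = 0$)
$E{\left(Y,X \right)} = 0$
$g = 0$
$L = 16$ ($L = \left(4 - 2 \left(4 + 0\right)\right)^{2} = \left(4 - 8\right)^{2} = \left(-4\right)^{2} = 16$)
$L g = 16 \cdot 0 = 0$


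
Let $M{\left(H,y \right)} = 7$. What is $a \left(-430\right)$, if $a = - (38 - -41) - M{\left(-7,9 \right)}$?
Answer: $36980$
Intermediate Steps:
$a = -86$ ($a = - (38 - -41) - 7 = - (38 + 41) - 7 = \left(-1\right) 79 - 7 = -79 - 7 = -86$)
$a \left(-430\right) = \left(-86\right) \left(-430\right) = 36980$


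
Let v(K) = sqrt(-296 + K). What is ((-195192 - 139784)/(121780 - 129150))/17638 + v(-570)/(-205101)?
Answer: 83744/32498015 - I*sqrt(866)/205101 ≈ 0.0025769 - 0.00014348*I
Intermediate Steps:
((-195192 - 139784)/(121780 - 129150))/17638 + v(-570)/(-205101) = ((-195192 - 139784)/(121780 - 129150))/17638 + sqrt(-296 - 570)/(-205101) = -334976/(-7370)*(1/17638) + sqrt(-866)*(-1/205101) = -334976*(-1/7370)*(1/17638) + (I*sqrt(866))*(-1/205101) = (167488/3685)*(1/17638) - I*sqrt(866)/205101 = 83744/32498015 - I*sqrt(866)/205101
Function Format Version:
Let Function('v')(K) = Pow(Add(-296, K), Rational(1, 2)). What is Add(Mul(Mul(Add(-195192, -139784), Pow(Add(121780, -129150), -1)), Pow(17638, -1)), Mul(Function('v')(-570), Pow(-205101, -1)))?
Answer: Add(Rational(83744, 32498015), Mul(Rational(-1, 205101), I, Pow(866, Rational(1, 2)))) ≈ Add(0.0025769, Mul(-0.00014348, I))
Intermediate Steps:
Add(Mul(Mul(Add(-195192, -139784), Pow(Add(121780, -129150), -1)), Pow(17638, -1)), Mul(Function('v')(-570), Pow(-205101, -1))) = Add(Mul(Mul(Add(-195192, -139784), Pow(Add(121780, -129150), -1)), Pow(17638, -1)), Mul(Pow(Add(-296, -570), Rational(1, 2)), Pow(-205101, -1))) = Add(Mul(Mul(-334976, Pow(-7370, -1)), Rational(1, 17638)), Mul(Pow(-866, Rational(1, 2)), Rational(-1, 205101))) = Add(Mul(Mul(-334976, Rational(-1, 7370)), Rational(1, 17638)), Mul(Mul(I, Pow(866, Rational(1, 2))), Rational(-1, 205101))) = Add(Mul(Rational(167488, 3685), Rational(1, 17638)), Mul(Rational(-1, 205101), I, Pow(866, Rational(1, 2)))) = Add(Rational(83744, 32498015), Mul(Rational(-1, 205101), I, Pow(866, Rational(1, 2))))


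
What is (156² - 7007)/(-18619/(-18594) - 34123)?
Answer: -322215426/634464443 ≈ -0.50785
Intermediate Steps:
(156² - 7007)/(-18619/(-18594) - 34123) = (24336 - 7007)/(-18619*(-1/18594) - 34123) = 17329/(18619/18594 - 34123) = 17329/(-634464443/18594) = 17329*(-18594/634464443) = -322215426/634464443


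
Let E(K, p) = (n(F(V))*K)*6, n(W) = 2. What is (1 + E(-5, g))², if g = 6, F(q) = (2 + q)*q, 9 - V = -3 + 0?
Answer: 3481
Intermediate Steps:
V = 12 (V = 9 - (-3 + 0) = 9 - 1*(-3) = 9 + 3 = 12)
F(q) = q*(2 + q)
E(K, p) = 12*K (E(K, p) = (2*K)*6 = 12*K)
(1 + E(-5, g))² = (1 + 12*(-5))² = (1 - 60)² = (-59)² = 3481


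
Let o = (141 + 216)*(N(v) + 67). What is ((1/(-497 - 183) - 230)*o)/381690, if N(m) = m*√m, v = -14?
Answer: -73352069/5089200 + 7663649*I*√14/2544600 ≈ -14.413 + 11.269*I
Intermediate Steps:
N(m) = m^(3/2)
o = 23919 - 4998*I*√14 (o = (141 + 216)*((-14)^(3/2) + 67) = 357*(-14*I*√14 + 67) = 357*(67 - 14*I*√14) = 23919 - 4998*I*√14 ≈ 23919.0 - 18701.0*I)
((1/(-497 - 183) - 230)*o)/381690 = ((1/(-497 - 183) - 230)*(23919 - 4998*I*√14))/381690 = ((1/(-680) - 230)*(23919 - 4998*I*√14))*(1/381690) = ((-1/680 - 230)*(23919 - 4998*I*√14))*(1/381690) = -156401*(23919 - 4998*I*√14)/680*(1/381690) = (-220056207/40 + 22990947*I*√14/20)*(1/381690) = -73352069/5089200 + 7663649*I*√14/2544600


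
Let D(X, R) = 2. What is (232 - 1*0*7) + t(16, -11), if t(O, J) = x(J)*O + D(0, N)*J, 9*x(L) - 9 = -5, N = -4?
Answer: 1954/9 ≈ 217.11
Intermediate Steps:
x(L) = 4/9 (x(L) = 1 + (⅑)*(-5) = 1 - 5/9 = 4/9)
t(O, J) = 2*J + 4*O/9 (t(O, J) = 4*O/9 + 2*J = 2*J + 4*O/9)
(232 - 1*0*7) + t(16, -11) = (232 - 1*0*7) + (2*(-11) + (4/9)*16) = (232 + 0*7) + (-22 + 64/9) = (232 + 0) - 134/9 = 232 - 134/9 = 1954/9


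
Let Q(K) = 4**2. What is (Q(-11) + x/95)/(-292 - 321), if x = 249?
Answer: -1769/58235 ≈ -0.030377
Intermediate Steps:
Q(K) = 16
(Q(-11) + x/95)/(-292 - 321) = (16 + 249/95)/(-292 - 321) = (16 + 249*(1/95))/(-613) = (16 + 249/95)*(-1/613) = (1769/95)*(-1/613) = -1769/58235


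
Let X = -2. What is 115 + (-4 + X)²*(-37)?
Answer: -1217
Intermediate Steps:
115 + (-4 + X)²*(-37) = 115 + (-4 - 2)²*(-37) = 115 + (-6)²*(-37) = 115 + 36*(-37) = 115 - 1332 = -1217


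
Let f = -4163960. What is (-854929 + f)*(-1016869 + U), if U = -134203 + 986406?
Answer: 826440376074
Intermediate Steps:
U = 852203
(-854929 + f)*(-1016869 + U) = (-854929 - 4163960)*(-1016869 + 852203) = -5018889*(-164666) = 826440376074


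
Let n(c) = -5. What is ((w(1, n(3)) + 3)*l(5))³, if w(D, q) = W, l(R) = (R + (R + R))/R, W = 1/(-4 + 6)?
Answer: 9261/8 ≈ 1157.6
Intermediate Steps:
W = ½ (W = 1/2 = ½ ≈ 0.50000)
l(R) = 3 (l(R) = (R + 2*R)/R = (3*R)/R = 3)
w(D, q) = ½
((w(1, n(3)) + 3)*l(5))³ = ((½ + 3)*3)³ = ((7/2)*3)³ = (21/2)³ = 9261/8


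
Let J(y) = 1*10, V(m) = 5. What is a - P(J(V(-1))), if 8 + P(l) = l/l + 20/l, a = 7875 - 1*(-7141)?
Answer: 15021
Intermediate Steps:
J(y) = 10
a = 15016 (a = 7875 + 7141 = 15016)
P(l) = -7 + 20/l (P(l) = -8 + (l/l + 20/l) = -8 + (1 + 20/l) = -7 + 20/l)
a - P(J(V(-1))) = 15016 - (-7 + 20/10) = 15016 - (-7 + 20*(1/10)) = 15016 - (-7 + 2) = 15016 - 1*(-5) = 15016 + 5 = 15021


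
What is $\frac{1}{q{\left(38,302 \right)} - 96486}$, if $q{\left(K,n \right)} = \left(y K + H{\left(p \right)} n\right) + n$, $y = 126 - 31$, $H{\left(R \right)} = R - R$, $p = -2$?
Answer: $- \frac{1}{92574} \approx -1.0802 \cdot 10^{-5}$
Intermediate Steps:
$H{\left(R \right)} = 0$
$y = 95$ ($y = 126 - 31 = 95$)
$q{\left(K,n \right)} = n + 95 K$ ($q{\left(K,n \right)} = \left(95 K + 0 n\right) + n = \left(95 K + 0\right) + n = 95 K + n = n + 95 K$)
$\frac{1}{q{\left(38,302 \right)} - 96486} = \frac{1}{\left(302 + 95 \cdot 38\right) - 96486} = \frac{1}{\left(302 + 3610\right) - 96486} = \frac{1}{3912 - 96486} = \frac{1}{-92574} = - \frac{1}{92574}$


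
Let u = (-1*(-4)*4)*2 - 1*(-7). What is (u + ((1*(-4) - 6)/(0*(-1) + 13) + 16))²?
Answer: 497025/169 ≈ 2941.0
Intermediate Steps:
u = 39 (u = (4*4)*2 + 7 = 16*2 + 7 = 32 + 7 = 39)
(u + ((1*(-4) - 6)/(0*(-1) + 13) + 16))² = (39 + ((1*(-4) - 6)/(0*(-1) + 13) + 16))² = (39 + ((-4 - 6)/(0 + 13) + 16))² = (39 + (-10/13 + 16))² = (39 + 198/13)² = (705/13)² = 497025/169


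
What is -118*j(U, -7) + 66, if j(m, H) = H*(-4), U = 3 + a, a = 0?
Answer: -3238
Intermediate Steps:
U = 3 (U = 3 + 0 = 3)
j(m, H) = -4*H
-118*j(U, -7) + 66 = -(-472)*(-7) + 66 = -118*28 + 66 = -3304 + 66 = -3238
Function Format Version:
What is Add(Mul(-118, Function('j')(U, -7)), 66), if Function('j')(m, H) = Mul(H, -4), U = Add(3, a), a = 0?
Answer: -3238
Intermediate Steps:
U = 3 (U = Add(3, 0) = 3)
Function('j')(m, H) = Mul(-4, H)
Add(Mul(-118, Function('j')(U, -7)), 66) = Add(Mul(-118, Mul(-4, -7)), 66) = Add(Mul(-118, 28), 66) = Add(-3304, 66) = -3238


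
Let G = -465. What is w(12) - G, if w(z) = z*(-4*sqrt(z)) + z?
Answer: 477 - 96*sqrt(3) ≈ 310.72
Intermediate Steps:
w(z) = z - 4*z**(3/2) (w(z) = -4*z**(3/2) + z = z - 4*z**(3/2))
w(12) - G = (12 - 96*sqrt(3)) - 1*(-465) = (12 - 96*sqrt(3)) + 465 = 477 - 96*sqrt(3)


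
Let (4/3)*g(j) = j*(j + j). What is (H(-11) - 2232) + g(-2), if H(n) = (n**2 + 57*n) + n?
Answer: -2743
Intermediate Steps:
g(j) = 3*j**2/2 (g(j) = 3*(j*(j + j))/4 = 3*(j*(2*j))/4 = 3*(2*j**2)/4 = 3*j**2/2)
H(n) = n**2 + 58*n
(H(-11) - 2232) + g(-2) = (-11*(58 - 11) - 2232) + (3/2)*(-2)**2 = (-11*47 - 2232) + (3/2)*4 = (-517 - 2232) + 6 = -2749 + 6 = -2743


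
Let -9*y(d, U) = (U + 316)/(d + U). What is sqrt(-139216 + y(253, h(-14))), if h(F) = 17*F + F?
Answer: 4*I*sqrt(78313)/3 ≈ 373.13*I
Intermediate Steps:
h(F) = 18*F
y(d, U) = -(316 + U)/(9*(U + d)) (y(d, U) = -(U + 316)/(9*(d + U)) = -(316 + U)/(9*(U + d)))
sqrt(-139216 + y(253, h(-14))) = sqrt(-139216 + (-316 - 18*(-14))/(9*(18*(-14) + 253))) = sqrt(-139216 + (-316 - 1*(-252))/(9*(-252 + 253))) = sqrt(-139216 + (1/9)*(-316 + 252)/1) = sqrt(-139216 + (1/9)*1*(-64)) = sqrt(-139216 - 64/9) = sqrt(-1253008/9) = 4*I*sqrt(78313)/3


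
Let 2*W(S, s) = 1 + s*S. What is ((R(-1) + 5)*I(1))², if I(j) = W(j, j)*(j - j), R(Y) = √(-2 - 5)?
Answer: 0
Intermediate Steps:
R(Y) = I*√7 (R(Y) = √(-7) = I*√7)
W(S, s) = ½ + S*s/2 (W(S, s) = (1 + s*S)/2 = (1 + S*s)/2 = ½ + S*s/2)
I(j) = 0 (I(j) = (½ + j*j/2)*(j - j) = (½ + j²/2)*0 = 0)
((R(-1) + 5)*I(1))² = ((I*√7 + 5)*0)² = ((5 + I*√7)*0)² = 0² = 0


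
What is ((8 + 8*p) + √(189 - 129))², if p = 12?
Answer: 10876 + 416*√15 ≈ 12487.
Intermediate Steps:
((8 + 8*p) + √(189 - 129))² = ((8 + 8*12) + √(189 - 129))² = ((8 + 96) + √60)² = (104 + 2*√15)²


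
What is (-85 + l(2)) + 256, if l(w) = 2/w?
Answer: 172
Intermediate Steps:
(-85 + l(2)) + 256 = (-85 + 2/2) + 256 = (-85 + 2*(½)) + 256 = (-85 + 1) + 256 = -84 + 256 = 172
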